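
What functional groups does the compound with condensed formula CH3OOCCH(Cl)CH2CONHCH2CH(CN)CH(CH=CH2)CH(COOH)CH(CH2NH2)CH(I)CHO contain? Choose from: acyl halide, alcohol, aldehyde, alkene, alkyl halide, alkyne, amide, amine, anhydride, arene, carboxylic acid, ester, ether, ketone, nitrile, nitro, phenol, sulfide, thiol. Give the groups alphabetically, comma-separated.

Reading the structure from left to right:
  CH3OOC: CH3O–C(=O)–: carbonyl C bonded to C and to –OCH3 → ester (not ketone + ether).
  CH(Cl): halogen on an sp³ carbon → alkyl halide.
  CH2CONHCH2: –C(=O)–N– linkage → amide (the N is not an amine).
  CH(CN): pendant –C≡N: nitrile.
  CH(CH=CH2): pendant –CH=CH2: C=C double bond → alkene.
  CH(COOH): pendant –COOH: carbonyl C bonded to C and –OH → carboxylic acid.
  CH(CH2NH2): pendant –CH2NH2: N on sp³ C, no adjacent C=O → amine.
  CH(I): halogen on an sp³ carbon → alkyl halide.
  CHO: terminal –CHO: carbonyl C bonded to H and C → aldehyde.

aldehyde, alkene, alkyl halide, amide, amine, carboxylic acid, ester, nitrile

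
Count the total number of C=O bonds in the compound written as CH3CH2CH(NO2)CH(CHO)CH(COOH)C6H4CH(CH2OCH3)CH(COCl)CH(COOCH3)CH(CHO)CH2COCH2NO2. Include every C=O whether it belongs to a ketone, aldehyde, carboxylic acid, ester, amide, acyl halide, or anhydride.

CH(CHO): aldehyde, 1 C=O (running total 1).
CH(COOH): carboxylic acid, 1 C=O (running total 2).
CH(COCl): acyl halide, 1 C=O (running total 3).
CH(COOCH3): ester, 1 C=O (running total 4).
CH(CHO): aldehyde, 1 C=O (running total 5).
CO: ketone, 1 C=O (running total 6).

6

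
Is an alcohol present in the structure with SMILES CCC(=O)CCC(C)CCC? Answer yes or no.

no

  CO: –C(=O)– with carbon on both sides → ketone.
The groups actually present are: ketone.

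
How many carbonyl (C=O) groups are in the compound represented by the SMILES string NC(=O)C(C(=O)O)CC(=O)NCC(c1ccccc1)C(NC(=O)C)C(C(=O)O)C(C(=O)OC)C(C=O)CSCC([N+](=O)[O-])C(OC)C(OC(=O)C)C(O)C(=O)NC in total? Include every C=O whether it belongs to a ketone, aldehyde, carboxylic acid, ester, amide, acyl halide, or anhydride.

9

H2NCO: amide, 1 C=O (running total 1).
CH(COOH): carboxylic acid, 1 C=O (running total 2).
CH2CONHCH2: amide, 1 C=O (running total 3).
CH(NHCOCH3): amide, 1 C=O (running total 4).
CH(COOH): carboxylic acid, 1 C=O (running total 5).
CH(COOCH3): ester, 1 C=O (running total 6).
CH(CHO): aldehyde, 1 C=O (running total 7).
CH(OCOCH3): ester, 1 C=O (running total 8).
CONHCH3: amide, 1 C=O (running total 9).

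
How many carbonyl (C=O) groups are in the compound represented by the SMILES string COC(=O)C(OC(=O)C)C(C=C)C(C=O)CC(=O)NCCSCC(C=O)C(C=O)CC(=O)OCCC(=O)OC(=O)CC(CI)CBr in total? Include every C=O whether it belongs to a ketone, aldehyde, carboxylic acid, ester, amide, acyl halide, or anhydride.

9

CH3OOC: ester, 1 C=O (running total 1).
CH(OCOCH3): ester, 1 C=O (running total 2).
CH(CHO): aldehyde, 1 C=O (running total 3).
CH2CONHCH2: amide, 1 C=O (running total 4).
CH(CHO): aldehyde, 1 C=O (running total 5).
CH(CHO): aldehyde, 1 C=O (running total 6).
CH2COOCH2: ester, 1 C=O (running total 7).
CH2CO-O-COCH2: anhydride, 2 C=O (running total 9).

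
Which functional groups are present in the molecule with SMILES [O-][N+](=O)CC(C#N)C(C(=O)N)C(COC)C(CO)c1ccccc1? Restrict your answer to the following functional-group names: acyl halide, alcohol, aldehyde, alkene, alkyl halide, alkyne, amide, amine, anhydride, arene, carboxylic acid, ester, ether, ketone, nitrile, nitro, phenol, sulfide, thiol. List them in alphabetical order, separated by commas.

alcohol, amide, arene, ether, nitrile, nitro

Taking each segment in turn:
  O2NCH2: –NO2 on carbon → nitro group.
  CH(CN): pendant –C≡N: nitrile.
  CH(CONH2): pendant –CONH2: carbonyl C bonded to C and N → amide.
  CH(CH2OCH3): pendant –CH2OCH3: C–O–C linkage → ether.
  CH(CH2OH): pendant –CH2OH on an sp³ backbone C → alcohol.
  C6H5: –C6H5 phenyl ring → arene.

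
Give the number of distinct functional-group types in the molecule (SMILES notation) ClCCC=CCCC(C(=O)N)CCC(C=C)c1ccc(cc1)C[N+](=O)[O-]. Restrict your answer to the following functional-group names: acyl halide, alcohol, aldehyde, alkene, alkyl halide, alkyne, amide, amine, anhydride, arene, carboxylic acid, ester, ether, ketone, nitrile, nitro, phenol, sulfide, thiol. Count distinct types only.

Working along the chain:
  ClCH2: halogen on an sp³ carbon → alkyl halide.
  CH=CH: C=C double bond → alkene.
  CH(CONH2): pendant –CONH2: carbonyl C bonded to C and N → amide.
  CH(CH=CH2): pendant –CH=CH2: C=C double bond → alkene.
  C6H4: para-disubstituted benzene ring → arene.
  CH2NO2: –NO2 on carbon → nitro group.
Distinct types present: alkene, alkyl halide, amide, arene, nitro.

5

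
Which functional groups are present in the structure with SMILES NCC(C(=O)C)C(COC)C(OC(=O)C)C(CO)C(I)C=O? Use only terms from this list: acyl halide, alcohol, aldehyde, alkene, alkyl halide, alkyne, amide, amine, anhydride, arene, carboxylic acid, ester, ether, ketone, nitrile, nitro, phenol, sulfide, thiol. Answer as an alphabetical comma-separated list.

alcohol, aldehyde, alkyl halide, amine, ester, ether, ketone

Taking each segment in turn:
  H2NCH2: –NH2 on an sp³ carbon with no adjacent C=O → amine.
  CH(COCH3): pendant –COCH3: carbonyl C bonded to two carbons → ketone.
  CH(CH2OCH3): pendant –CH2OCH3: C–O–C linkage → ether.
  CH(OCOCH3): pendant –OC(=O)CH3: an acyloxy group → ester.
  CH(CH2OH): pendant –CH2OH on an sp³ backbone C → alcohol.
  CH(I): halogen on an sp³ carbon → alkyl halide.
  CHO: terminal –CHO: carbonyl C bonded to H and C → aldehyde.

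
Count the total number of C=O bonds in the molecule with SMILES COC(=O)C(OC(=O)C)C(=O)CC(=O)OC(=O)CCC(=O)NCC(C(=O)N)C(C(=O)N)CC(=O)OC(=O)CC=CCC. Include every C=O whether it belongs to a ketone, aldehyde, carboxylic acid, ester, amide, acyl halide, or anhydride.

10

CH3OOC: ester, 1 C=O (running total 1).
CH(OCOCH3): ester, 1 C=O (running total 2).
CO: ketone, 1 C=O (running total 3).
CH2CO-O-COCH2: anhydride, 2 C=O (running total 5).
CH2CONHCH2: amide, 1 C=O (running total 6).
CH(CONH2): amide, 1 C=O (running total 7).
CH(CONH2): amide, 1 C=O (running total 8).
CH2CO-O-COCH2: anhydride, 2 C=O (running total 10).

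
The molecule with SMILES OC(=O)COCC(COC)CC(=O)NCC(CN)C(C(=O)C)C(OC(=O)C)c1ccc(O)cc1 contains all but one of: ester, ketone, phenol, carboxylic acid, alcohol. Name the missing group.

phenol: present (C6H4OH — –OH attached directly to an aromatic ring → phenol (not alcohol); the ring itself is an arene).
carboxylic acid: present (HOOC — –COOH: carbonyl C bonded to –OH and C → carboxylic acid (the –OH is not a separate alcohol)).
ketone: present (CH(COCH3) — pendant –COCH3: carbonyl C bonded to two carbons → ketone).
ester: present (CH(OCOCH3) — pendant –OC(=O)CH3: an acyloxy group → ester).
alcohol: absent. In HOOC, the –OH sits on a carbonyl carbon, making it part of a carboxylic acid, not an alcohol. In C6H4OH, the –OH is on an aromatic ring carbon; that is a phenol, not an alcohol.

alcohol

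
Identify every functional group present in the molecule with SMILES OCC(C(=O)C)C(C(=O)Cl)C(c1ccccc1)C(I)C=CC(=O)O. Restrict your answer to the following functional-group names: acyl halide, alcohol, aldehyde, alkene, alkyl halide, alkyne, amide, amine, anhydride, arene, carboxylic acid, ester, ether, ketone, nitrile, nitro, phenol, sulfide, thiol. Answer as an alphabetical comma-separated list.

HO– on an sp³ carbon → alcohol.
pendant –COCH3: carbonyl C bonded to two carbons → ketone.
pendant –C(=O)X: carbonyl C bonded to C and halogen → acyl halide.
pendant –C6H5: benzene ring → arene.
halogen on an sp³ carbon → alkyl halide.
C=C double bond → alkene.
–COOH: carbonyl C bonded to –OH and C → carboxylic acid (the –OH is not a separate alcohol).

acyl halide, alcohol, alkene, alkyl halide, arene, carboxylic acid, ketone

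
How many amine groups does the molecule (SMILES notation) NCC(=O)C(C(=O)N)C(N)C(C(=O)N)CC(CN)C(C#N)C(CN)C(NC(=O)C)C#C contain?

–NH2 on an sp³ carbon with no adjacent C=O → amine.
–C(=O)– with carbon on both sides → ketone.
pendant –CONH2: carbonyl C bonded to C and N → amide.
–NH2 on an sp³ carbon with no adjacent C=O → amine.
pendant –CONH2: carbonyl C bonded to C and N → amide.
pendant –CH2NH2: N on sp³ C, no adjacent C=O → amine.
pendant –C≡N: nitrile.
pendant –CH2NH2: N on sp³ C, no adjacent C=O → amine.
pendant –NHC(=O)CH3: N bonded to a carbonyl → amide (not amine).
C≡C triple bond → alkyne.
Amine appears at: H2NCH2, CH(NH2), CH(CH2NH2), CH(CH2NH2) → 4.

4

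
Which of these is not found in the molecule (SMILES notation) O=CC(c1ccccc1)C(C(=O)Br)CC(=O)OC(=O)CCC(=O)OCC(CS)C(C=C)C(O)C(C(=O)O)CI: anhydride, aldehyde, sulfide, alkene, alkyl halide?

sulfide

anhydride: present (CH2CO-O-COCH2 — two acyl groups sharing one oxygen, –C(=O)–O–C(=O)– → anhydride).
aldehyde: present (OHC — terminal –CHO: carbonyl C bonded to H and C → aldehyde).
alkyl halide: present (CH2I — halogen on an sp³ carbon → alkyl halide).
alkene: present (CH(CH=CH2) — pendant –CH=CH2: C=C double bond → alkene).
sulfide: no segment matches this pattern.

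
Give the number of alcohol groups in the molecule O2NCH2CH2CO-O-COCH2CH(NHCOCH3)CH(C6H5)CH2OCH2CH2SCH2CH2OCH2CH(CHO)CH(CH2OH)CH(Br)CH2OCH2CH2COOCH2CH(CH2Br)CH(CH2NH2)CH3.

1

–NO2 on carbon → nitro group.
two acyl groups sharing one oxygen, –C(=O)–O–C(=O)– → anhydride.
pendant –NHC(=O)CH3: N bonded to a carbonyl → amide (not amine).
pendant –C6H5: benzene ring → arene.
C–O–C with sp³ carbons on both sides and no adjacent C=O → ether.
C–S–C linkage → sulfide (thioether).
C–O–C with sp³ carbons on both sides and no adjacent C=O → ether.
pendant –CHO: carbonyl C bonded to C and H → aldehyde.
pendant –CH2OH on an sp³ backbone C → alcohol.
halogen on an sp³ carbon → alkyl halide.
C–O–C with sp³ carbons on both sides and no adjacent C=O → ether.
–C(=O)–O–C with C on the carbonyl side → ester.
pendant –CH2X: halogen on sp³ carbon → alkyl halide.
pendant –CH2NH2: N on sp³ C, no adjacent C=O → amine.
Alcohol appears at: CH(CH2OH) → 1.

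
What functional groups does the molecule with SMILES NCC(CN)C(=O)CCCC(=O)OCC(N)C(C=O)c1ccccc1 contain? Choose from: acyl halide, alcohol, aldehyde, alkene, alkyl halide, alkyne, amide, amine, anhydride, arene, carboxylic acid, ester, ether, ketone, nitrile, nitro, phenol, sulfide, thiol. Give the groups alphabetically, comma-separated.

aldehyde, amine, arene, ester, ketone

Working along the chain:
  H2NCH2: –NH2 on an sp³ carbon with no adjacent C=O → amine.
  CH(CH2NH2): pendant –CH2NH2: N on sp³ C, no adjacent C=O → amine.
  CO: –C(=O)– with carbon on both sides → ketone.
  CH2COOCH2: –C(=O)–O–C with C on the carbonyl side → ester.
  CH(NH2): –NH2 on an sp³ carbon with no adjacent C=O → amine.
  CH(CHO): pendant –CHO: carbonyl C bonded to C and H → aldehyde.
  C6H5: –C6H5 phenyl ring → arene.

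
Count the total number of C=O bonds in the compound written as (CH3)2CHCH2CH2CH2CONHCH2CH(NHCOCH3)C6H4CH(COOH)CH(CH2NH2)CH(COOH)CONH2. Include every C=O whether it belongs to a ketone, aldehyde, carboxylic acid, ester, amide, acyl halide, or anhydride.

5

CH2CONHCH2: amide, 1 C=O (running total 1).
CH(NHCOCH3): amide, 1 C=O (running total 2).
CH(COOH): carboxylic acid, 1 C=O (running total 3).
CH(COOH): carboxylic acid, 1 C=O (running total 4).
CONH2: amide, 1 C=O (running total 5).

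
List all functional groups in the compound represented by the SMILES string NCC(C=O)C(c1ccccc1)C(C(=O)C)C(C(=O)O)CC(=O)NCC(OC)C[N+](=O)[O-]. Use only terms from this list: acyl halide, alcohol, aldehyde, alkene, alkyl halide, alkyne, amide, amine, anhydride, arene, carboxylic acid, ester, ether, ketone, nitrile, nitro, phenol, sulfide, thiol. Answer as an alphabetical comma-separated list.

aldehyde, amide, amine, arene, carboxylic acid, ether, ketone, nitro

–NH2 on an sp³ carbon with no adjacent C=O → amine.
pendant –CHO: carbonyl C bonded to C and H → aldehyde.
pendant –C6H5: benzene ring → arene.
pendant –COCH3: carbonyl C bonded to two carbons → ketone.
pendant –COOH: carbonyl C bonded to C and –OH → carboxylic acid.
–C(=O)–N– linkage → amide (the N is not an amine).
pendant –OCH3: C–O–C with sp³ C, no adjacent C=O → ether.
–NO2 on carbon → nitro group.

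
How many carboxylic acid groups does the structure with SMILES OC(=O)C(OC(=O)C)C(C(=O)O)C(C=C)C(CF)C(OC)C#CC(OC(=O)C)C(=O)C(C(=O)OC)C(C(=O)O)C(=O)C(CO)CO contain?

Taking each segment in turn:
  HOOC: –COOH: carbonyl C bonded to –OH and C → carboxylic acid (the –OH is not a separate alcohol).
  CH(OCOCH3): pendant –OC(=O)CH3: an acyloxy group → ester.
  CH(COOH): pendant –COOH: carbonyl C bonded to C and –OH → carboxylic acid.
  CH(CH=CH2): pendant –CH=CH2: C=C double bond → alkene.
  CH(CH2F): pendant –CH2X: halogen on sp³ carbon → alkyl halide.
  CH(OCH3): pendant –OCH3: C–O–C with sp³ C, no adjacent C=O → ether.
  C≡C: C≡C triple bond → alkyne.
  CH(OCOCH3): pendant –OC(=O)CH3: an acyloxy group → ester.
  CO: –C(=O)– with carbon on both sides → ketone.
  CH(COOCH3): pendant –COOCH3: carbonyl C bonded to C and –OCH3 → ester.
  CH(COOH): pendant –COOH: carbonyl C bonded to C and –OH → carboxylic acid.
  CO: –C(=O)– with carbon on both sides → ketone.
  CH(CH2OH): pendant –CH2OH on an sp³ backbone C → alcohol.
  CH2OH: –OH on an sp³ carbon → alcohol.
Carboxylic acid appears at: HOOC, CH(COOH), CH(COOH) → 3.

3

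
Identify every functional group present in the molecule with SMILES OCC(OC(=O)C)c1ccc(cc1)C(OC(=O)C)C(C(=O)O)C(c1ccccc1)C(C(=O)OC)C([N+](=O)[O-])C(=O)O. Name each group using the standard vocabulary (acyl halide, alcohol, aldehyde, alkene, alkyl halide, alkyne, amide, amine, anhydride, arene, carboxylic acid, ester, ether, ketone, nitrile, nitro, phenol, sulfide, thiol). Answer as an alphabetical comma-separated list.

Reading the structure from left to right:
  HOCH2: HO– on an sp³ carbon → alcohol.
  CH(OCOCH3): pendant –OC(=O)CH3: an acyloxy group → ester.
  C6H4: para-disubstituted benzene ring → arene.
  CH(OCOCH3): pendant –OC(=O)CH3: an acyloxy group → ester.
  CH(COOH): pendant –COOH: carbonyl C bonded to C and –OH → carboxylic acid.
  CH(C6H5): pendant –C6H5: benzene ring → arene.
  CH(COOCH3): pendant –COOCH3: carbonyl C bonded to C and –OCH3 → ester.
  CH(NO2): –NO2 on an sp³ carbon → nitro (the N=O is not a carbonyl).
  COOH: –COOH: carbonyl C bonded to –OH and C → carboxylic acid (the –OH is not a separate alcohol).

alcohol, arene, carboxylic acid, ester, nitro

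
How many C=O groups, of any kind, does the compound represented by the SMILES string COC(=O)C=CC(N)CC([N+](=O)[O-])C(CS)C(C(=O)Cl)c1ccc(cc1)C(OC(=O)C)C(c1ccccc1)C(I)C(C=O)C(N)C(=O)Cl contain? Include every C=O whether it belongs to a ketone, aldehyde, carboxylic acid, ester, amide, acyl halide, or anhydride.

CH3OOC: ester, 1 C=O (running total 1).
CH(COCl): acyl halide, 1 C=O (running total 2).
CH(OCOCH3): ester, 1 C=O (running total 3).
CH(CHO): aldehyde, 1 C=O (running total 4).
COCl: acyl halide, 1 C=O (running total 5).

5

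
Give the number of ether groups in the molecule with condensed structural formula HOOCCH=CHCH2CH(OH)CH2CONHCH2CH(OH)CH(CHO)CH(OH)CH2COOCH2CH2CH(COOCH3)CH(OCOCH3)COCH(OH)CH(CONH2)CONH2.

0

Reading the structure from left to right:
  HOOC: –COOH: carbonyl C bonded to –OH and C → carboxylic acid (the –OH is not a separate alcohol).
  CH=CH: C=C double bond → alkene.
  CH(OH): –OH on an sp³ carbon → alcohol (secondary).
  CH2CONHCH2: –C(=O)–N– linkage → amide (the N is not an amine).
  CH(OH): –OH on an sp³ carbon → alcohol (secondary).
  CH(CHO): pendant –CHO: carbonyl C bonded to C and H → aldehyde.
  CH(OH): –OH on an sp³ carbon → alcohol (secondary).
  CH2COOCH2: –C(=O)–O–C with C on the carbonyl side → ester.
  CH(COOCH3): pendant –COOCH3: carbonyl C bonded to C and –OCH3 → ester.
  CH(OCOCH3): pendant –OC(=O)CH3: an acyloxy group → ester.
  CO: –C(=O)– with carbon on both sides → ketone.
  CH(OH): –OH on an sp³ carbon → alcohol (secondary).
  CH(CONH2): pendant –CONH2: carbonyl C bonded to C and N → amide.
  CONH2: –C(=O)NH2: carbonyl C bonded to C and to N → amide (the N is not a separate amine).
No segment is a ether: CH(OH) is alcohol, not ether; CH(OH) is alcohol, not ether; CH(OH) is alcohol, not ether. → 0.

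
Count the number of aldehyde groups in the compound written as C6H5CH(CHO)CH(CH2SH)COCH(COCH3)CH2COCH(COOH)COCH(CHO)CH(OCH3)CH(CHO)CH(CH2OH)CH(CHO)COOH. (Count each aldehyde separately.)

C6H5– phenyl ring → arene.
pendant –CHO: carbonyl C bonded to C and H → aldehyde.
pendant –CH2SH → thiol.
–C(=O)– with carbon on both sides → ketone.
pendant –COCH3: carbonyl C bonded to two carbons → ketone.
–C(=O)– with carbon on both sides → ketone.
pendant –COOH: carbonyl C bonded to C and –OH → carboxylic acid.
–C(=O)– with carbon on both sides → ketone.
pendant –CHO: carbonyl C bonded to C and H → aldehyde.
pendant –OCH3: C–O–C with sp³ C, no adjacent C=O → ether.
pendant –CHO: carbonyl C bonded to C and H → aldehyde.
pendant –CH2OH on an sp³ backbone C → alcohol.
pendant –CHO: carbonyl C bonded to C and H → aldehyde.
–COOH: carbonyl C bonded to –OH and C → carboxylic acid (the –OH is not a separate alcohol).
Aldehyde appears at: CH(CHO), CH(CHO), CH(CHO), CH(CHO) → 4.

4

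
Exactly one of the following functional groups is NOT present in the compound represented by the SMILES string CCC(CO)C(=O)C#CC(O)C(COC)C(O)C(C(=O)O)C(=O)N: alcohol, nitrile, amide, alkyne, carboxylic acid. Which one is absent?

nitrile

alkyne: present (C≡C — C≡C triple bond → alkyne).
carboxylic acid: present (CH(COOH) — pendant –COOH: carbonyl C bonded to C and –OH → carboxylic acid).
alcohol: present (CH(CH2OH) — pendant –CH2OH on an sp³ backbone C → alcohol).
amide: present (CONH2 — –C(=O)NH2: carbonyl C bonded to C and to N → amide (the N is not a separate amine)).
nitrile: absent. In C≡C, the triple bond is C≡C, not C≡N.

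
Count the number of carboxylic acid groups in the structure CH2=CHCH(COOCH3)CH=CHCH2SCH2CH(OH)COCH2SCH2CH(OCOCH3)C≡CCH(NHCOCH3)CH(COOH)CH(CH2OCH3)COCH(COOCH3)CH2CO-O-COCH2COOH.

C=C double bond → alkene.
pendant –COOCH3: carbonyl C bonded to C and –OCH3 → ester.
C=C double bond → alkene.
C–S–C linkage → sulfide (thioether).
–OH on an sp³ carbon → alcohol (secondary).
–C(=O)– with carbon on both sides → ketone.
C–S–C linkage → sulfide (thioether).
pendant –OC(=O)CH3: an acyloxy group → ester.
C≡C triple bond → alkyne.
pendant –NHC(=O)CH3: N bonded to a carbonyl → amide (not amine).
pendant –COOH: carbonyl C bonded to C and –OH → carboxylic acid.
pendant –CH2OCH3: C–O–C linkage → ether.
–C(=O)– with carbon on both sides → ketone.
pendant –COOCH3: carbonyl C bonded to C and –OCH3 → ester.
two acyl groups sharing one oxygen, –C(=O)–O–C(=O)– → anhydride.
–COOH: carbonyl C bonded to –OH and C → carboxylic acid (the –OH is not a separate alcohol).
Carboxylic acid appears at: CH(COOH), COOH → 2.

2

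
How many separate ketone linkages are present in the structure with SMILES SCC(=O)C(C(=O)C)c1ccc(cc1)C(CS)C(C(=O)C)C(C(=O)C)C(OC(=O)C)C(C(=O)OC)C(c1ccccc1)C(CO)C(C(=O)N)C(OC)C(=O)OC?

–SH on an sp³ carbon → thiol.
–C(=O)– with carbon on both sides → ketone.
pendant –COCH3: carbonyl C bonded to two carbons → ketone.
para-disubstituted benzene ring → arene.
pendant –CH2SH → thiol.
pendant –COCH3: carbonyl C bonded to two carbons → ketone.
pendant –COCH3: carbonyl C bonded to two carbons → ketone.
pendant –OC(=O)CH3: an acyloxy group → ester.
pendant –COOCH3: carbonyl C bonded to C and –OCH3 → ester.
pendant –C6H5: benzene ring → arene.
pendant –CH2OH on an sp³ backbone C → alcohol.
pendant –CONH2: carbonyl C bonded to C and N → amide.
pendant –OCH3: C–O–C with sp³ C, no adjacent C=O → ether.
–C(=O)OCH3: carbonyl C bonded to C and to –OCH3 → ester (not ketone + ether).
Ketone appears at: CO, CH(COCH3), CH(COCH3), CH(COCH3) → 4.

4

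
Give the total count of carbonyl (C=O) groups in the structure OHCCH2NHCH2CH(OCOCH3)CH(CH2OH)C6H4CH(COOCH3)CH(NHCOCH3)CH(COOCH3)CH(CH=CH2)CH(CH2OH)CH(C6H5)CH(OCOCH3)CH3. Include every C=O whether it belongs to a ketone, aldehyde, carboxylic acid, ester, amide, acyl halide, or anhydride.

OHC: aldehyde, 1 C=O (running total 1).
CH(OCOCH3): ester, 1 C=O (running total 2).
CH(COOCH3): ester, 1 C=O (running total 3).
CH(NHCOCH3): amide, 1 C=O (running total 4).
CH(COOCH3): ester, 1 C=O (running total 5).
CH(OCOCH3): ester, 1 C=O (running total 6).

6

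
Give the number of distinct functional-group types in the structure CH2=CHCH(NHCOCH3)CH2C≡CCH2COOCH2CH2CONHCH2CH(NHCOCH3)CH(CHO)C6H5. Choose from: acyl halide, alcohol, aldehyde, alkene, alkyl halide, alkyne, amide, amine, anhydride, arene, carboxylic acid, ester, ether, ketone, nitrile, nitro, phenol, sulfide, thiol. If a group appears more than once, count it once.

6

Reading the structure from left to right:
  CH2=CH: C=C double bond → alkene.
  CH(NHCOCH3): pendant –NHC(=O)CH3: N bonded to a carbonyl → amide (not amine).
  C≡C: C≡C triple bond → alkyne.
  CH2COOCH2: –C(=O)–O–C with C on the carbonyl side → ester.
  CH2CONHCH2: –C(=O)–N– linkage → amide (the N is not an amine).
  CH(NHCOCH3): pendant –NHC(=O)CH3: N bonded to a carbonyl → amide (not amine).
  CH(CHO): pendant –CHO: carbonyl C bonded to C and H → aldehyde.
  C6H5: –C6H5 phenyl ring → arene.
Distinct types present: aldehyde, alkene, alkyne, amide, arene, ester.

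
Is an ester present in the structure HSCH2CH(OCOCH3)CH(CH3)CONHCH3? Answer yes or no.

yes

Reading the structure from left to right:
  HSCH2: –SH on an sp³ carbon → thiol.
  CH(OCOCH3): pendant –OC(=O)CH3: an acyloxy group → ester.
  CONHCH3: –C(=O)NHCH3: carbonyl C bonded to C and to N → amide (the N is not an amine).
The CH(OCOCH3) segment supplies the ester: pendant –OC(=O)CH3: an acyloxy group → ester.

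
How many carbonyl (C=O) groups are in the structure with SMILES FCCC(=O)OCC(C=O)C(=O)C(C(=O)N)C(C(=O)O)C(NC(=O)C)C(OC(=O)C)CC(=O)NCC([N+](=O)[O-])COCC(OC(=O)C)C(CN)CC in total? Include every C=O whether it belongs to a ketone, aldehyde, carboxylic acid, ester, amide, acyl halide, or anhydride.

9

CH2COOCH2: ester, 1 C=O (running total 1).
CH(CHO): aldehyde, 1 C=O (running total 2).
CO: ketone, 1 C=O (running total 3).
CH(CONH2): amide, 1 C=O (running total 4).
CH(COOH): carboxylic acid, 1 C=O (running total 5).
CH(NHCOCH3): amide, 1 C=O (running total 6).
CH(OCOCH3): ester, 1 C=O (running total 7).
CH2CONHCH2: amide, 1 C=O (running total 8).
CH(OCOCH3): ester, 1 C=O (running total 9).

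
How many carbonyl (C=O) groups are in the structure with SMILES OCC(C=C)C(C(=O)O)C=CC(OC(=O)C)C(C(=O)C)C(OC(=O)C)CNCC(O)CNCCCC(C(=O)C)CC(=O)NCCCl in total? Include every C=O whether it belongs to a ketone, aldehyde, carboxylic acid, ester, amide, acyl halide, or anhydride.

6

CH(COOH): carboxylic acid, 1 C=O (running total 1).
CH(OCOCH3): ester, 1 C=O (running total 2).
CH(COCH3): ketone, 1 C=O (running total 3).
CH(OCOCH3): ester, 1 C=O (running total 4).
CH(COCH3): ketone, 1 C=O (running total 5).
CH2CONHCH2: amide, 1 C=O (running total 6).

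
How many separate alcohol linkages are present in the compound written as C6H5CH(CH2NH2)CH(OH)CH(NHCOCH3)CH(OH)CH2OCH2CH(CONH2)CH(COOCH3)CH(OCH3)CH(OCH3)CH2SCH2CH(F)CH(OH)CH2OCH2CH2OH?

Taking each segment in turn:
  C6H5: C6H5– phenyl ring → arene.
  CH(CH2NH2): pendant –CH2NH2: N on sp³ C, no adjacent C=O → amine.
  CH(OH): –OH on an sp³ carbon → alcohol (secondary).
  CH(NHCOCH3): pendant –NHC(=O)CH3: N bonded to a carbonyl → amide (not amine).
  CH(OH): –OH on an sp³ carbon → alcohol (secondary).
  CH2OCH2: C–O–C with sp³ carbons on both sides and no adjacent C=O → ether.
  CH(CONH2): pendant –CONH2: carbonyl C bonded to C and N → amide.
  CH(COOCH3): pendant –COOCH3: carbonyl C bonded to C and –OCH3 → ester.
  CH(OCH3): pendant –OCH3: C–O–C with sp³ C, no adjacent C=O → ether.
  CH(OCH3): pendant –OCH3: C–O–C with sp³ C, no adjacent C=O → ether.
  CH2SCH2: C–S–C linkage → sulfide (thioether).
  CH(F): halogen on an sp³ carbon → alkyl halide.
  CH(OH): –OH on an sp³ carbon → alcohol (secondary).
  CH2OCH2: C–O–C with sp³ carbons on both sides and no adjacent C=O → ether.
  CH2OH: –OH on an sp³ carbon → alcohol.
Alcohol appears at: CH(OH), CH(OH), CH(OH), CH2OH → 4.

4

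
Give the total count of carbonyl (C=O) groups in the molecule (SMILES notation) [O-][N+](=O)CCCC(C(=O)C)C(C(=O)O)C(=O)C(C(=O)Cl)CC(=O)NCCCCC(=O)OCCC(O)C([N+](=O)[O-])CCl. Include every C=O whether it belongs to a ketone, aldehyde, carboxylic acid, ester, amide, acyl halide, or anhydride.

6

CH(COCH3): ketone, 1 C=O (running total 1).
CH(COOH): carboxylic acid, 1 C=O (running total 2).
CO: ketone, 1 C=O (running total 3).
CH(COCl): acyl halide, 1 C=O (running total 4).
CH2CONHCH2: amide, 1 C=O (running total 5).
CH2COOCH2: ester, 1 C=O (running total 6).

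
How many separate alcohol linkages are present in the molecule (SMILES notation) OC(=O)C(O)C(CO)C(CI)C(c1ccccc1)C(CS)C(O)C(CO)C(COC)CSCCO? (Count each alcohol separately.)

5

Working along the chain:
  HOOC: –COOH: carbonyl C bonded to –OH and C → carboxylic acid (the –OH is not a separate alcohol).
  CH(OH): –OH on an sp³ carbon → alcohol (secondary).
  CH(CH2OH): pendant –CH2OH on an sp³ backbone C → alcohol.
  CH(CH2I): pendant –CH2X: halogen on sp³ carbon → alkyl halide.
  CH(C6H5): pendant –C6H5: benzene ring → arene.
  CH(CH2SH): pendant –CH2SH → thiol.
  CH(OH): –OH on an sp³ carbon → alcohol (secondary).
  CH(CH2OH): pendant –CH2OH on an sp³ backbone C → alcohol.
  CH(CH2OCH3): pendant –CH2OCH3: C–O–C linkage → ether.
  CH2SCH2: C–S–C linkage → sulfide (thioether).
  CH2OH: –OH on an sp³ carbon → alcohol.
Alcohol appears at: CH(OH), CH(CH2OH), CH(OH), CH(CH2OH), CH2OH → 5.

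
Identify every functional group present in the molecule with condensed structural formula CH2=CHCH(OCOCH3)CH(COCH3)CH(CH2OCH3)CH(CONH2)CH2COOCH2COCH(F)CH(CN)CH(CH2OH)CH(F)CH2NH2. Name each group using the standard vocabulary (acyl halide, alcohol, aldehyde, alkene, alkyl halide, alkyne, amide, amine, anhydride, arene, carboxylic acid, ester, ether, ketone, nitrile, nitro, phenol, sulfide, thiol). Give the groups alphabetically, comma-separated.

alcohol, alkene, alkyl halide, amide, amine, ester, ether, ketone, nitrile

Taking each segment in turn:
  CH2=CH: C=C double bond → alkene.
  CH(OCOCH3): pendant –OC(=O)CH3: an acyloxy group → ester.
  CH(COCH3): pendant –COCH3: carbonyl C bonded to two carbons → ketone.
  CH(CH2OCH3): pendant –CH2OCH3: C–O–C linkage → ether.
  CH(CONH2): pendant –CONH2: carbonyl C bonded to C and N → amide.
  CH2COOCH2: –C(=O)–O–C with C on the carbonyl side → ester.
  CO: –C(=O)– with carbon on both sides → ketone.
  CH(F): halogen on an sp³ carbon → alkyl halide.
  CH(CN): pendant –C≡N: nitrile.
  CH(CH2OH): pendant –CH2OH on an sp³ backbone C → alcohol.
  CH(F): halogen on an sp³ carbon → alkyl halide.
  CH2NH2: –NH2 on an sp³ carbon with no adjacent C=O → amine.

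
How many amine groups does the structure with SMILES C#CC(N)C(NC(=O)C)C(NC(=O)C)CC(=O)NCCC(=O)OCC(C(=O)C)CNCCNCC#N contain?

Working along the chain:
  HC≡C: C≡C triple bond → alkyne.
  CH(NH2): –NH2 on an sp³ carbon with no adjacent C=O → amine.
  CH(NHCOCH3): pendant –NHC(=O)CH3: N bonded to a carbonyl → amide (not amine).
  CH(NHCOCH3): pendant –NHC(=O)CH3: N bonded to a carbonyl → amide (not amine).
  CH2CONHCH2: –C(=O)–N– linkage → amide (the N is not an amine).
  CH2COOCH2: –C(=O)–O–C with C on the carbonyl side → ester.
  CH(COCH3): pendant –COCH3: carbonyl C bonded to two carbons → ketone.
  CH2NHCH2: C–N–C with sp³ carbons and no adjacent C=O → amine (secondary).
  CH2NHCH2: C–N–C with sp³ carbons and no adjacent C=O → amine (secondary).
  CN: –C≡N: carbon triple-bonded to nitrogen → nitrile.
Amine appears at: CH(NH2), CH2NHCH2, CH2NHCH2 → 3.

3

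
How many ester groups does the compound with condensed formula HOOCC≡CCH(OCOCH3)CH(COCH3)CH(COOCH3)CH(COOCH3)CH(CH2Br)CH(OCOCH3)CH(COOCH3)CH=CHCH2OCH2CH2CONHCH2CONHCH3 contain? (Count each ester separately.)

5

Reading the structure from left to right:
  HOOC: –COOH: carbonyl C bonded to –OH and C → carboxylic acid (the –OH is not a separate alcohol).
  C≡C: C≡C triple bond → alkyne.
  CH(OCOCH3): pendant –OC(=O)CH3: an acyloxy group → ester.
  CH(COCH3): pendant –COCH3: carbonyl C bonded to two carbons → ketone.
  CH(COOCH3): pendant –COOCH3: carbonyl C bonded to C and –OCH3 → ester.
  CH(COOCH3): pendant –COOCH3: carbonyl C bonded to C and –OCH3 → ester.
  CH(CH2Br): pendant –CH2X: halogen on sp³ carbon → alkyl halide.
  CH(OCOCH3): pendant –OC(=O)CH3: an acyloxy group → ester.
  CH(COOCH3): pendant –COOCH3: carbonyl C bonded to C and –OCH3 → ester.
  CH=CH: C=C double bond → alkene.
  CH2OCH2: C–O–C with sp³ carbons on both sides and no adjacent C=O → ether.
  CH2CONHCH2: –C(=O)–N– linkage → amide (the N is not an amine).
  CONHCH3: –C(=O)NHCH3: carbonyl C bonded to C and to N → amide (the N is not an amine).
Ester appears at: CH(OCOCH3), CH(COOCH3), CH(COOCH3), CH(OCOCH3), CH(COOCH3) → 5.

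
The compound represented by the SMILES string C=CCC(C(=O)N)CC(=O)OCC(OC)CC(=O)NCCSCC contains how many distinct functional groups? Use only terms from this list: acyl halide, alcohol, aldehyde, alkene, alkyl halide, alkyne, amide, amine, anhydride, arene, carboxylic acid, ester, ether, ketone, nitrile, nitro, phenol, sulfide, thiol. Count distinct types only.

C=C double bond → alkene.
pendant –CONH2: carbonyl C bonded to C and N → amide.
–C(=O)–O–C with C on the carbonyl side → ester.
pendant –OCH3: C–O–C with sp³ C, no adjacent C=O → ether.
–C(=O)–N– linkage → amide (the N is not an amine).
C–S–C linkage → sulfide (thioether).
Distinct types present: alkene, amide, ester, ether, sulfide.

5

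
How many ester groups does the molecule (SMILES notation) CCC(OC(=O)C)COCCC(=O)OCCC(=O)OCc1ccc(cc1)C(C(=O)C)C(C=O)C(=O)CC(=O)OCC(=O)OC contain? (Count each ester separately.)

Taking each segment in turn:
  CH(OCOCH3): pendant –OC(=O)CH3: an acyloxy group → ester.
  CH2OCH2: C–O–C with sp³ carbons on both sides and no adjacent C=O → ether.
  CH2COOCH2: –C(=O)–O–C with C on the carbonyl side → ester.
  CH2COOCH2: –C(=O)–O–C with C on the carbonyl side → ester.
  C6H4: para-disubstituted benzene ring → arene.
  CH(COCH3): pendant –COCH3: carbonyl C bonded to two carbons → ketone.
  CH(CHO): pendant –CHO: carbonyl C bonded to C and H → aldehyde.
  CO: –C(=O)– with carbon on both sides → ketone.
  CH2COOCH2: –C(=O)–O–C with C on the carbonyl side → ester.
  COOCH3: –C(=O)OCH3: carbonyl C bonded to C and to –OCH3 → ester (not ketone + ether).
Ester appears at: CH(OCOCH3), CH2COOCH2, CH2COOCH2, CH2COOCH2, COOCH3 → 5.

5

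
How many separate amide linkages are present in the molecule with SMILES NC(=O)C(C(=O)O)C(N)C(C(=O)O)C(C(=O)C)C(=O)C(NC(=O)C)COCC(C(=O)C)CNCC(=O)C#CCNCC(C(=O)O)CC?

2

Reading the structure from left to right:
  H2NCO: –C(=O)NH2: carbonyl C bonded to C and to N → amide (the N is not a separate amine).
  CH(COOH): pendant –COOH: carbonyl C bonded to C and –OH → carboxylic acid.
  CH(NH2): –NH2 on an sp³ carbon with no adjacent C=O → amine.
  CH(COOH): pendant –COOH: carbonyl C bonded to C and –OH → carboxylic acid.
  CH(COCH3): pendant –COCH3: carbonyl C bonded to two carbons → ketone.
  CO: –C(=O)– with carbon on both sides → ketone.
  CH(NHCOCH3): pendant –NHC(=O)CH3: N bonded to a carbonyl → amide (not amine).
  CH2OCH2: C–O–C with sp³ carbons on both sides and no adjacent C=O → ether.
  CH(COCH3): pendant –COCH3: carbonyl C bonded to two carbons → ketone.
  CH2NHCH2: C–N–C with sp³ carbons and no adjacent C=O → amine (secondary).
  CO: –C(=O)– with carbon on both sides → ketone.
  C≡C: C≡C triple bond → alkyne.
  CH2NHCH2: C–N–C with sp³ carbons and no adjacent C=O → amine (secondary).
  CH(COOH): pendant –COOH: carbonyl C bonded to C and –OH → carboxylic acid.
Amide appears at: H2NCO, CH(NHCOCH3) → 2.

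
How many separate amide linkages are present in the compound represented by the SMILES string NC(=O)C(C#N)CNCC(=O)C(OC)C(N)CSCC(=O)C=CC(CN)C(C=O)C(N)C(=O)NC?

–C(=O)NH2: carbonyl C bonded to C and to N → amide (the N is not a separate amine).
pendant –C≡N: nitrile.
C–N–C with sp³ carbons and no adjacent C=O → amine (secondary).
–C(=O)– with carbon on both sides → ketone.
pendant –OCH3: C–O–C with sp³ C, no adjacent C=O → ether.
–NH2 on an sp³ carbon with no adjacent C=O → amine.
C–S–C linkage → sulfide (thioether).
–C(=O)– with carbon on both sides → ketone.
C=C double bond → alkene.
pendant –CH2NH2: N on sp³ C, no adjacent C=O → amine.
pendant –CHO: carbonyl C bonded to C and H → aldehyde.
–NH2 on an sp³ carbon with no adjacent C=O → amine.
–C(=O)NHCH3: carbonyl C bonded to C and to N → amide (the N is not an amine).
Amide appears at: H2NCO, CONHCH3 → 2.

2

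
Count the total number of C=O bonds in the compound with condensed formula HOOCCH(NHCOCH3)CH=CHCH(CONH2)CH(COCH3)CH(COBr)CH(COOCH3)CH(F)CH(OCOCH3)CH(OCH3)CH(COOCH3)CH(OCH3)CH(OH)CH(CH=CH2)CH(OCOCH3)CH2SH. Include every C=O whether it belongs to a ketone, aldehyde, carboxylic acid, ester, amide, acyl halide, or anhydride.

9

HOOC: carboxylic acid, 1 C=O (running total 1).
CH(NHCOCH3): amide, 1 C=O (running total 2).
CH(CONH2): amide, 1 C=O (running total 3).
CH(COCH3): ketone, 1 C=O (running total 4).
CH(COBr): acyl halide, 1 C=O (running total 5).
CH(COOCH3): ester, 1 C=O (running total 6).
CH(OCOCH3): ester, 1 C=O (running total 7).
CH(COOCH3): ester, 1 C=O (running total 8).
CH(OCOCH3): ester, 1 C=O (running total 9).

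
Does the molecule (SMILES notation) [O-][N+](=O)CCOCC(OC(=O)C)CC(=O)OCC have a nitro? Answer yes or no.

yes

Working along the chain:
  O2NCH2: –NO2 on carbon → nitro group.
  CH2OCH2: C–O–C with sp³ carbons on both sides and no adjacent C=O → ether.
  CH(OCOCH3): pendant –OC(=O)CH3: an acyloxy group → ester.
  CH2COOCH2: –C(=O)–O–C with C on the carbonyl side → ester.
The O2NCH2 segment supplies the nitro: –NO2 on carbon → nitro group.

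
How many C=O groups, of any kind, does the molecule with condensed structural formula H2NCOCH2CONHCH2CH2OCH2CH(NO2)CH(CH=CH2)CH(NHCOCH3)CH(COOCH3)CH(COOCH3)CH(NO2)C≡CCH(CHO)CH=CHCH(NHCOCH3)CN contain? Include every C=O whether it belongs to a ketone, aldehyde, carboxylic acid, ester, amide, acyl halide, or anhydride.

7

H2NCO: amide, 1 C=O (running total 1).
CH2CONHCH2: amide, 1 C=O (running total 2).
CH(NHCOCH3): amide, 1 C=O (running total 3).
CH(COOCH3): ester, 1 C=O (running total 4).
CH(COOCH3): ester, 1 C=O (running total 5).
CH(CHO): aldehyde, 1 C=O (running total 6).
CH(NHCOCH3): amide, 1 C=O (running total 7).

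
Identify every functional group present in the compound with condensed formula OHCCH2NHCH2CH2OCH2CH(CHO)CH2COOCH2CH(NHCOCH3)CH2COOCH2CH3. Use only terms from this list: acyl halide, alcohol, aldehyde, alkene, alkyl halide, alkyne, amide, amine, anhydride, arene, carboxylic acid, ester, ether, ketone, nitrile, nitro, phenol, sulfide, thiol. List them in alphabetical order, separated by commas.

aldehyde, amide, amine, ester, ether

Taking each segment in turn:
  OHC: terminal –CHO: carbonyl C bonded to H and C → aldehyde.
  CH2NHCH2: C–N–C with sp³ carbons and no adjacent C=O → amine (secondary).
  CH2OCH2: C–O–C with sp³ carbons on both sides and no adjacent C=O → ether.
  CH(CHO): pendant –CHO: carbonyl C bonded to C and H → aldehyde.
  CH2COOCH2: –C(=O)–O–C with C on the carbonyl side → ester.
  CH(NHCOCH3): pendant –NHC(=O)CH3: N bonded to a carbonyl → amide (not amine).
  CH2COOCH2: –C(=O)–O–C with C on the carbonyl side → ester.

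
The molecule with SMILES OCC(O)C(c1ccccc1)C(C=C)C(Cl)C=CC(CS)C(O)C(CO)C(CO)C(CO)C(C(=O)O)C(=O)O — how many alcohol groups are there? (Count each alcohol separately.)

6

HO– on an sp³ carbon → alcohol.
–OH on an sp³ carbon → alcohol (secondary).
pendant –C6H5: benzene ring → arene.
pendant –CH=CH2: C=C double bond → alkene.
halogen on an sp³ carbon → alkyl halide.
C=C double bond → alkene.
pendant –CH2SH → thiol.
–OH on an sp³ carbon → alcohol (secondary).
pendant –CH2OH on an sp³ backbone C → alcohol.
pendant –CH2OH on an sp³ backbone C → alcohol.
pendant –CH2OH on an sp³ backbone C → alcohol.
pendant –COOH: carbonyl C bonded to C and –OH → carboxylic acid.
–COOH: carbonyl C bonded to –OH and C → carboxylic acid (the –OH is not a separate alcohol).
Alcohol appears at: HOCH2, CH(OH), CH(OH), CH(CH2OH), CH(CH2OH), CH(CH2OH) → 6.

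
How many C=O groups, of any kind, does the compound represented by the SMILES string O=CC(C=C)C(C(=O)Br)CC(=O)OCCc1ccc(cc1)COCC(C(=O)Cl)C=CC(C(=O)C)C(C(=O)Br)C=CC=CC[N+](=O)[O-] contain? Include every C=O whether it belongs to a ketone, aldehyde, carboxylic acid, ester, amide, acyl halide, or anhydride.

6

OHC: aldehyde, 1 C=O (running total 1).
CH(COBr): acyl halide, 1 C=O (running total 2).
CH2COOCH2: ester, 1 C=O (running total 3).
CH(COCl): acyl halide, 1 C=O (running total 4).
CH(COCH3): ketone, 1 C=O (running total 5).
CH(COBr): acyl halide, 1 C=O (running total 6).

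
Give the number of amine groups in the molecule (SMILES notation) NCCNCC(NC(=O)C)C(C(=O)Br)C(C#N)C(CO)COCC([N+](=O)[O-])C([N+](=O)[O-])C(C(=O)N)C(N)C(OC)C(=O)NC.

3

–NH2 on an sp³ carbon with no adjacent C=O → amine.
C–N–C with sp³ carbons and no adjacent C=O → amine (secondary).
pendant –NHC(=O)CH3: N bonded to a carbonyl → amide (not amine).
pendant –C(=O)X: carbonyl C bonded to C and halogen → acyl halide.
pendant –C≡N: nitrile.
pendant –CH2OH on an sp³ backbone C → alcohol.
C–O–C with sp³ carbons on both sides and no adjacent C=O → ether.
–NO2 on an sp³ carbon → nitro (the N=O is not a carbonyl).
–NO2 on an sp³ carbon → nitro (the N=O is not a carbonyl).
pendant –CONH2: carbonyl C bonded to C and N → amide.
–NH2 on an sp³ carbon with no adjacent C=O → amine.
pendant –OCH3: C–O–C with sp³ C, no adjacent C=O → ether.
–C(=O)NHCH3: carbonyl C bonded to C and to N → amide (the N is not an amine).
Amine appears at: H2NCH2, CH2NHCH2, CH(NH2) → 3.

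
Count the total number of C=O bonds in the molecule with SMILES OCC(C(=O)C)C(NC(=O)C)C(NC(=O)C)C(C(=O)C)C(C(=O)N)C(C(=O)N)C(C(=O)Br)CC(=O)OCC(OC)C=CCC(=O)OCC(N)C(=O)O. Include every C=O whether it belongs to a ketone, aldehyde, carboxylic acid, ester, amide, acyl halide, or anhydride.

10

CH(COCH3): ketone, 1 C=O (running total 1).
CH(NHCOCH3): amide, 1 C=O (running total 2).
CH(NHCOCH3): amide, 1 C=O (running total 3).
CH(COCH3): ketone, 1 C=O (running total 4).
CH(CONH2): amide, 1 C=O (running total 5).
CH(CONH2): amide, 1 C=O (running total 6).
CH(COBr): acyl halide, 1 C=O (running total 7).
CH2COOCH2: ester, 1 C=O (running total 8).
CH2COOCH2: ester, 1 C=O (running total 9).
COOH: carboxylic acid, 1 C=O (running total 10).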